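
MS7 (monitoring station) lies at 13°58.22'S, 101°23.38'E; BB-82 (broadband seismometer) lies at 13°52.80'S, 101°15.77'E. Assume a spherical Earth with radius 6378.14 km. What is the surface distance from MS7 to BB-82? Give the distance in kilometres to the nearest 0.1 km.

MS7: φ = -13.97033°, λ = +101.38967°
BB-82: φ = -13.88000°, λ = +101.26283°
Δφ = 0.0903°,  Δλ = -0.1268°
a = sin²(Δφ/2) + cos φ₁ cos φ₂ sin²(Δλ/2) = 0.000002
c = 2·arcsin(√a) = 0.002665 rad = 0.1527°
d = R·c = 6378.14 × 0.002665 = 17.0 km

17.0 km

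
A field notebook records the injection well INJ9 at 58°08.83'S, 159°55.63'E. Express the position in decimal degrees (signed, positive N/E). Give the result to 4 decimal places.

-58.1472°, +159.9272°

lat: 58.1472° S → -58.1472°
lon: 159.9272° E → +159.9272°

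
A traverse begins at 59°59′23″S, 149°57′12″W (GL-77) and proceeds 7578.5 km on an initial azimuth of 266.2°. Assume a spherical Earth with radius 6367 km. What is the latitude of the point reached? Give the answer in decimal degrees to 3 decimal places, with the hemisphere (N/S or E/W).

GL-77: φ = -59.98972°, λ = -149.95333°
δ = d/R = 7578.5/6367 = 1.190278 rad
φ₂ = arcsin(sin φ₁ cos δ + cos φ₁ sin δ cos θ)
   = arcsin(-0.86594·0.37140 + 0.50016·0.92847·-0.06627) = -20.63334°
λ₂ = λ₁ + atan2(sin θ sin δ cos φ₁, cos δ − sin φ₁ sin φ₂) = 128.18448°

20.633°S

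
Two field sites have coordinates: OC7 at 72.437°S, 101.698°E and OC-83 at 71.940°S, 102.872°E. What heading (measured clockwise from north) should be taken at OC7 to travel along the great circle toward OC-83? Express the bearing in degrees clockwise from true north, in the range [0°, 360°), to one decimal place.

Δλ = 1.1740°
y = sin Δλ · cos φ₂ = 0.006352
x = cos φ₁ sin φ₂ − sin φ₁ cos φ₂ cos Δλ = 0.008612
θ = atan2(y, x) = 36.4102° → 36.4102° (mod 360°)

36.4°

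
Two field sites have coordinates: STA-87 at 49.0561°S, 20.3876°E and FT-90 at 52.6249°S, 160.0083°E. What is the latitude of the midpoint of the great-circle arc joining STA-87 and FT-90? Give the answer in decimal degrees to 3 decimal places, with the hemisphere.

74.220°S

Bx = cos φ₂ cos Δλ = -0.462419,  By = cos φ₂ sin Δλ = 0.393262
φₘ = atan2(sin φ₁ + sin φ₂, √((cos φ₁ + Bx)² + By²)) = -74.22019°
λₘ = λ₁ + atan2(By, cos φ₁ + Bx) = 84.25896°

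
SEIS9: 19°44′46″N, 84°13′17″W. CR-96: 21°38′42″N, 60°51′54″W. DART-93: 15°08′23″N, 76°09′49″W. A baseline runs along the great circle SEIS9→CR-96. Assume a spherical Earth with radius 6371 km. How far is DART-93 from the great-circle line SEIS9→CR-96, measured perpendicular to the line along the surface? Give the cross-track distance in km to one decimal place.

622.0 km

SEIS9: φ = +19.74611°, λ = -84.22139°
CR-96: φ = +21.64500°, λ = -60.86500°
DART-93: φ = +15.13972°, λ = -76.16361°
δ₁₃ = central angle SEIS9→DART-93 = 0.156363 rad  (haversine)
θ₁₃ = bearing SEIS9→DART-93 = 119.672°,  θ₁₂ = bearing SEIS9→CR-96 = 80.923°
dₓₜ = R·arcsin(sin δ₁₃ · sin(θ₁₃ − θ₁₂)) = 6371·arcsin(0.15573·sin(38.749°)) = 621.970 km
|dₓₜ| = 621.970 km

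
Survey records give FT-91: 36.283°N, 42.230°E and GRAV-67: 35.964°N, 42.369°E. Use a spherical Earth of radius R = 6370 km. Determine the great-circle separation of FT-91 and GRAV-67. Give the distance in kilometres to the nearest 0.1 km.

37.6 km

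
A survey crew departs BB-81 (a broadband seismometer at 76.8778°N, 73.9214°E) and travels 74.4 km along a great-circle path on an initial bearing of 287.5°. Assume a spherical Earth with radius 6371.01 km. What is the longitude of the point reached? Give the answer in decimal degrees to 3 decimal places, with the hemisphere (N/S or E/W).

71.070°E

δ = d/R = 74.4/6371.01 = 0.011678 rad
φ₂ = arcsin(sin φ₁ cos δ + cos φ₁ sin δ cos θ)
   = arcsin(0.97389·0.99993 + 0.22703·0.01168·0.30071) = 77.06353°
λ₂ = λ₁ + atan2(sin θ sin δ cos φ₁, cos δ − sin φ₁ sin φ₂) = 71.06986°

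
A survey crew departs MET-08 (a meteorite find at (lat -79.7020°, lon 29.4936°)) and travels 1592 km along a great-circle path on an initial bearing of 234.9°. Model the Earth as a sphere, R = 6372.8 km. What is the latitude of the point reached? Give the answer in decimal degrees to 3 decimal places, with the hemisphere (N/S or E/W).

78.171°S

δ = d/R = 1592/6372.8 = 0.249812 rad
φ₂ = arcsin(sin φ₁ cos δ + cos φ₁ sin δ cos θ)
   = arcsin(-0.98389·0.96896 + 0.17877·0.24722·-0.57501) = -78.17073°
λ₂ = λ₁ + atan2(sin θ sin δ cos φ₁, cos δ − sin φ₁ sin φ₂) = -51.14215°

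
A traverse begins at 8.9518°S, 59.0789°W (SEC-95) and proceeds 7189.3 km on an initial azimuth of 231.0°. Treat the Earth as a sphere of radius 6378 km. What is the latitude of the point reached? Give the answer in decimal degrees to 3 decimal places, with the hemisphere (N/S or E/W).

38.923°S

δ = d/R = 7189.3/6378 = 1.127203 rad
φ₂ = arcsin(sin φ₁ cos δ + cos φ₁ sin δ cos θ)
   = arcsin(-0.15560·0.42919 + 0.98782·0.90322·-0.62932) = -38.92271°
λ₂ = λ₁ + atan2(sin θ sin δ cos φ₁, cos δ − sin φ₁ sin φ₂) = -123.53171°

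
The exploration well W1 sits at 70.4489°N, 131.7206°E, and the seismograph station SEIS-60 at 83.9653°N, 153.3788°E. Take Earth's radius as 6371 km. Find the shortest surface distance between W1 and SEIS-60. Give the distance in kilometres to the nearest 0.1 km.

1569.2 km

Δφ = 13.5164°,  Δλ = 21.6582°
a = sin²(Δφ/2) + cos φ₁ cos φ₂ sin²(Δλ/2) = 0.015090
c = 2·arcsin(√a) = 0.246308 rad = 14.1124°
d = R·c = 6371 × 0.246308 = 1569.2 km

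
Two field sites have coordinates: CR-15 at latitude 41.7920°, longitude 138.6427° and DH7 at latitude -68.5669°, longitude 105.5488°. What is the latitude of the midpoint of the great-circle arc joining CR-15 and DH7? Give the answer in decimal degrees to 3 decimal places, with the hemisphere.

13.875°S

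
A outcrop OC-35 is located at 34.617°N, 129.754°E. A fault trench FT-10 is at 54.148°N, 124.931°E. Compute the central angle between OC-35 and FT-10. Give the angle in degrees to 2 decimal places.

Δφ = 19.5310°,  Δλ = -4.8230°
a = sin²(Δφ/2) + cos φ₁ cos φ₂ sin²(Δλ/2) = 0.029623
c = 2·arcsin(√a) = 0.345949 rad = 19.8214°

19.82°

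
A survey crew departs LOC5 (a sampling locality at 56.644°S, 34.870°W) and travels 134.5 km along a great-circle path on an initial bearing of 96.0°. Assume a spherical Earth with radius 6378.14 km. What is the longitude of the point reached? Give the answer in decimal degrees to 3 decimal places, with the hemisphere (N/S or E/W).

δ = d/R = 134.5/6378.14 = 0.021088 rad
φ₂ = arcsin(sin φ₁ cos δ + cos φ₁ sin δ cos θ)
   = arcsin(-0.83527·0.99978 + 0.54984·0.02109·-0.10453) = -56.75109°
λ₂ = λ₁ + atan2(sin θ sin δ cos φ₁, cos δ − sin φ₁ sin φ₂) = -32.67801°

32.678°W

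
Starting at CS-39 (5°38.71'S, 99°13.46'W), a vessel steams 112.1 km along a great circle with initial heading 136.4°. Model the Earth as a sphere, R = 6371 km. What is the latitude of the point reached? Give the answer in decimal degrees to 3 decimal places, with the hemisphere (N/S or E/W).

CS-39: φ = -5.64517°, λ = -99.22433°
δ = d/R = 112.1/6371 = 0.017595 rad
φ₂ = arcsin(sin φ₁ cos δ + cos φ₁ sin δ cos θ)
   = arcsin(-0.09837·0.99985 + 0.99515·0.01759·-0.72417) = -6.37480°
λ₂ = λ₁ + atan2(sin θ sin δ cos φ₁, cos δ − sin φ₁ sin φ₂) = -98.52479°

6.375°S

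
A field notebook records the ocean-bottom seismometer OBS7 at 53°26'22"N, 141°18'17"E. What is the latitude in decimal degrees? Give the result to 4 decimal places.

53° + 26′/60 + 22″/3600 = 53 + 0.43333 + 0.00611 = 53.4394°

53.4394°N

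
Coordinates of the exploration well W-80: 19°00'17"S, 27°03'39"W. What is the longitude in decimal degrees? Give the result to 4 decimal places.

27.0608°W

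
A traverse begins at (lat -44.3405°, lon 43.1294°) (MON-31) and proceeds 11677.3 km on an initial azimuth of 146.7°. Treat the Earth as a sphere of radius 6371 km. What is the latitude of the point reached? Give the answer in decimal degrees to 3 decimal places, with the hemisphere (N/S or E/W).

δ = d/R = 11677.3/6371 = 1.832883 rad
φ₂ = arcsin(sin φ₁ cos δ + cos φ₁ sin δ cos θ)
   = arcsin(-0.69892·-0.25910 + 0.71520·0.96585·-0.83581) = -23.34503°
λ₂ = λ₁ + atan2(sin θ sin δ cos φ₁, cos δ − sin φ₁ sin φ₂) = -172.14942°

23.345°S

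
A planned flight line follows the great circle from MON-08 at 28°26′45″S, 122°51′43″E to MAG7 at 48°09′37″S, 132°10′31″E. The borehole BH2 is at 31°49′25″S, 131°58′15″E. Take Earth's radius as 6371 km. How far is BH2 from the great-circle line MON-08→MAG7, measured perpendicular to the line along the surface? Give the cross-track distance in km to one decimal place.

MON-08: φ = -28.44583°, λ = +122.86194°
MAG7: φ = -48.16028°, λ = +132.17528°
BH2: φ = -31.82361°, λ = +131.97083°
δ₁₃ = central angle MON-08→BH2 = 0.149529 rad  (haversine)
θ₁₃ = bearing MON-08→BH2 = 115.453°,  θ₁₂ = bearing MON-08→MAG7 = 162.459°
dₓₜ = R·arcsin(sin δ₁₃ · sin(θ₁₃ − θ₁₂)) = 6371·arcsin(0.14897·sin(-47.006°)) = -695.581 km
|dₓₜ| = 695.581 km

695.6 km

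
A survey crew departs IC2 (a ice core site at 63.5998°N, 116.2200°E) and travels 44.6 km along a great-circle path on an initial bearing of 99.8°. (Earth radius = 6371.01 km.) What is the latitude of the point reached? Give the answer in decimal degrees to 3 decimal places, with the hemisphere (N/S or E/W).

δ = d/R = 44.6/6371.01 = 0.007000 rad
φ₂ = arcsin(sin φ₁ cos δ + cos φ₁ sin δ cos θ)
   = arcsin(0.89571·0.99998 + 0.44464·0.00700·-0.17021) = 63.52879°
λ₂ = λ₁ + atan2(sin θ sin δ cos φ₁, cos δ − sin φ₁ sin φ₂) = 117.10673°

63.529°N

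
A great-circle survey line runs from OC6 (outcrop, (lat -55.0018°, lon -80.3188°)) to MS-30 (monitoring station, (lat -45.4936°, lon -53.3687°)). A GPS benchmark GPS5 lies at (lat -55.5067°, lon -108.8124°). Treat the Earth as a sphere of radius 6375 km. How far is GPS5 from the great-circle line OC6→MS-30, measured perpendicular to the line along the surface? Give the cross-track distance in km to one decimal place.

136.1 km

δ₁₃ = central angle OC6→GPS5 = 0.281581 rad  (haversine)
θ₁₃ = bearing OC6→GPS5 = 256.471°,  θ₁₂ = bearing OC6→MS-30 = 72.065°
dₓₜ = R·arcsin(sin δ₁₃ · sin(θ₁₃ − θ₁₂)) = 6375·arcsin(0.27787·sin(184.406°)) = -136.105 km
|dₓₜ| = 136.105 km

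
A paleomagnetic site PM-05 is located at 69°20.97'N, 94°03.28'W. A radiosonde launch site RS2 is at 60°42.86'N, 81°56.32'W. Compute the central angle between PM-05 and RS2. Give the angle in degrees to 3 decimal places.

9.995°

PM-05: φ = +69.34950°, λ = -94.05467°
RS2: φ = +60.71433°, λ = -81.93867°
Δφ = -8.6352°,  Δλ = 12.1160°
a = sin²(Δφ/2) + cos φ₁ cos φ₂ sin²(Δλ/2) = 0.007589
c = 2·arcsin(√a) = 0.174453 rad = 9.9954°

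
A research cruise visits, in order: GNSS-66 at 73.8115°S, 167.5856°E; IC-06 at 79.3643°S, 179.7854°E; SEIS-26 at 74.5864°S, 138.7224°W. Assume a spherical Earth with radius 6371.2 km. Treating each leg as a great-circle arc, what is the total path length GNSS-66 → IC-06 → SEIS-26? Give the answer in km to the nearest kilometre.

1823 km

GNSS-66→IC-06: c = 0.108262 rad, d = 689.76 km
IC-06→SEIS-26: c = 0.177916 rad, d = 1133.54 km
Total = 689.76 + 1133.54 = 1823.30 km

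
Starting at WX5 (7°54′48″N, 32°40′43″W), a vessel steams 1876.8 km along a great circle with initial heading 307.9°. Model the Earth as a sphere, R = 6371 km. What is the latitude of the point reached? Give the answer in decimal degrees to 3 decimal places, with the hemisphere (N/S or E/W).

17.963°N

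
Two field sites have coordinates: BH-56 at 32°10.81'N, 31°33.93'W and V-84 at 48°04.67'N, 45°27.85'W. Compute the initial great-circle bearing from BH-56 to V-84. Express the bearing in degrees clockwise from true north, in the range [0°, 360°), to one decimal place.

BH-56: φ = +32.18017°, λ = -31.56550°
V-84: φ = +48.07783°, λ = -45.46417°
Δλ = -13.8987°
y = sin Δλ · cos φ₂ = -0.160486
x = cos φ₁ sin φ₂ − sin φ₁ cos φ₂ cos Δλ = 0.284338
θ = atan2(y, x) = -29.4413° → 330.5587° (mod 360°)

330.6°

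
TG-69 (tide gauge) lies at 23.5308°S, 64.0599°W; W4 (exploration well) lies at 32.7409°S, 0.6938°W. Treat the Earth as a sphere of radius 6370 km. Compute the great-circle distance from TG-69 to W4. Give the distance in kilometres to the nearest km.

6207 km

Δφ = -9.2101°,  Δλ = 63.3661°
a = sin²(Δφ/2) + cos φ₁ cos φ₂ sin²(Δλ/2) = 0.219181
c = 2·arcsin(√a) = 0.974432 rad = 55.8309°
d = R·c = 6370 × 0.974432 = 6207.1 km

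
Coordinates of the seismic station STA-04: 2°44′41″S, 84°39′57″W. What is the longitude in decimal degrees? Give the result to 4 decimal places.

84.6658°W

84° + 39′/60 + 57″/3600 = 84 + 0.65000 + 0.01583 = 84.6658°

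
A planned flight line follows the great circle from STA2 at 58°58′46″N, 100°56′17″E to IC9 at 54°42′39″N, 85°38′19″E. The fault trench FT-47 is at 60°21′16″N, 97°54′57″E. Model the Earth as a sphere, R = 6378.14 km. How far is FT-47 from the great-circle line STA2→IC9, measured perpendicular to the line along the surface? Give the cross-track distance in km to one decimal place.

STA2: φ = +58.97944°, λ = +100.93806°
IC9: φ = +54.71083°, λ = +85.63861°
FT-47: φ = +60.35444°, λ = +97.91583°
δ₁₃ = central angle STA2→FT-47 = 0.035848 rad  (haversine)
θ₁₃ = bearing STA2→FT-47 = 313.312°,  θ₁₂ = bearing STA2→IC9 = 249.535°
dₓₜ = R·arcsin(sin δ₁₃ · sin(θ₁₃ − θ₁₂)) = 6378.14·arcsin(0.03584·sin(63.777°)) = 205.104 km
|dₓₜ| = 205.104 km

205.1 km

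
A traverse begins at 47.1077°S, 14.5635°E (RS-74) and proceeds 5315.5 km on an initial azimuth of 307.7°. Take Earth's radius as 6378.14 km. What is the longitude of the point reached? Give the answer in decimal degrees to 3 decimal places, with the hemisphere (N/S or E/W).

δ = d/R = 5315.5/6378.14 = 0.833393 rad
φ₂ = arcsin(sin φ₁ cos δ + cos φ₁ sin δ cos θ)
   = arcsin(-0.73263·0.67237 + 0.68062·0.74022·0.61153) = -10.63240°
λ₂ = λ₁ + atan2(sin θ sin δ cos φ₁, cos δ − sin φ₁ sin φ₂) = -22.01392°

22.014°W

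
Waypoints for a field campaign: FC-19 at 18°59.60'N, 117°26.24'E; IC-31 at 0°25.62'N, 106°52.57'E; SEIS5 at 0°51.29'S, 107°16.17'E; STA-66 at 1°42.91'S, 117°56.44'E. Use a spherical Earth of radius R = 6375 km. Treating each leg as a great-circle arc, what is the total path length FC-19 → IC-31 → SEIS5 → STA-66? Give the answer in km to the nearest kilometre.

FC-19: φ = +18.99333°, λ = +117.43733°
IC-31: φ = +0.42700°, λ = +106.87617°
SEIS5: φ = -0.85483°, λ = +107.26950°
STA-66: φ = -1.71517°, λ = +117.94067°
FC-19→IC-31: c = 0.371075 rad, d = 2365.60 km
IC-31→SEIS5: c = 0.023402 rad, d = 149.19 km
SEIS5→STA-66: c = 0.186803 rad, d = 1190.87 km
Total = 2365.60 + 149.19 + 1190.87 = 3705.65 km

3706 km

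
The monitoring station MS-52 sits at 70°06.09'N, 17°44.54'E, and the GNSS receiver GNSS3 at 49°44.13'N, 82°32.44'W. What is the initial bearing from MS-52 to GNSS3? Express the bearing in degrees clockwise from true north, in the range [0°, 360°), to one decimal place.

300.1°

MS-52: φ = +70.10150°, λ = +17.74233°
GNSS3: φ = +49.73550°, λ = -82.54067°
Δλ = -100.2830°
y = sin Δλ · cos φ₂ = -0.635936
x = cos φ₁ sin φ₂ − sin φ₁ cos φ₂ cos Δλ = 0.368200
θ = atan2(y, x) = -59.9296° → 300.0704° (mod 360°)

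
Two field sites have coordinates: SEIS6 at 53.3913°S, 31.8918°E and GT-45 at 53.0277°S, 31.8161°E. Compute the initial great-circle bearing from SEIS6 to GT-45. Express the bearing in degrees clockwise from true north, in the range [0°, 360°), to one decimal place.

352.9°

Δλ = -0.0757°
y = sin Δλ · cos φ₂ = -0.000795
x = cos φ₁ sin φ₂ − sin φ₁ cos φ₂ cos Δλ = 0.006346
θ = atan2(y, x) = -7.1377° → 352.8623° (mod 360°)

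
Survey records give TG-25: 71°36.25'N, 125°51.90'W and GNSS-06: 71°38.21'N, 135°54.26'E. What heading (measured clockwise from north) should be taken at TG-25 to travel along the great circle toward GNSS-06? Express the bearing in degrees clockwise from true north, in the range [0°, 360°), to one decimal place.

317.7°

TG-25: φ = +71.60417°, λ = -125.86500°
GNSS-06: φ = +71.63683°, λ = +135.90433°
Δλ = -98.2307°
y = sin Δλ · cos φ₂ = -0.311794
x = cos φ₁ sin φ₂ − sin φ₁ cos φ₂ cos Δλ = 0.342306
θ = atan2(y, x) = -42.3292° → 317.6708° (mod 360°)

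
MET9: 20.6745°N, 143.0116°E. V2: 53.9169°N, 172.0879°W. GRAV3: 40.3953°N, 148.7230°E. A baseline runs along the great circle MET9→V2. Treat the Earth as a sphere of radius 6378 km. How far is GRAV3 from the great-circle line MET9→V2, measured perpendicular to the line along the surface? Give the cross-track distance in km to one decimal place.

δ₁₃ = central angle MET9→GRAV3 = 0.354527 rad  (haversine)
θ₁₃ = bearing MET9→GRAV3 = 12.611°,  θ₁₂ = bearing MET9→V2 = 34.327°
dₓₜ = R·arcsin(sin δ₁₃ · sin(θ₁₃ − θ₁₂)) = 6378·arcsin(0.34715·sin(-21.716°)) = -821.496 km
|dₓₜ| = 821.496 km

821.5 km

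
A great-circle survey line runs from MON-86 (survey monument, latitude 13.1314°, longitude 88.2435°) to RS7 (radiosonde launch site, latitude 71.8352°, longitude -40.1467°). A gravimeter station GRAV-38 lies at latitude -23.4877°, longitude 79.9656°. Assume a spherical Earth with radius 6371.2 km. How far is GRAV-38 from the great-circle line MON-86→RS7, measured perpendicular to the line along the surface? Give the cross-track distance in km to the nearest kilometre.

δ₁₃ = central angle MON-86→GRAV-38 = 0.654564 rad  (haversine)
θ₁₃ = bearing MON-86→GRAV-38 = 192.526°,  θ₁₂ = bearing MON-86→RS7 = 345.851°
dₓₜ = R·arcsin(sin δ₁₃ · sin(θ₁₃ − θ₁₂)) = 6371.2·arcsin(0.60881·sin(-153.325°)) = -1763.800 km
|dₓₜ| = 1763.800 km

1764 km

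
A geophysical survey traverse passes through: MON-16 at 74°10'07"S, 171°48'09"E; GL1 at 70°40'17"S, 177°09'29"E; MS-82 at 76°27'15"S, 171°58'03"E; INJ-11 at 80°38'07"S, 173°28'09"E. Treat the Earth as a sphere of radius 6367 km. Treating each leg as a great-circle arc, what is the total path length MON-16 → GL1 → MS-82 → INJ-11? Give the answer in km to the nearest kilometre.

MON-16: φ = -74.16861°, λ = +171.80250°
GL1: φ = -70.67139°, λ = +177.15806°
MS-82: φ = -76.45417°, λ = +171.96750°
INJ-11: φ = -80.63528°, λ = +173.46917°
MON-16→GL1: c = 0.067190 rad, d = 427.80 km
GL1→MS-82: c = 0.104036 rad, d = 662.40 km
MS-82→INJ-11: c = 0.073153 rad, d = 465.77 km
Total = 427.80 + 662.40 + 465.77 = 1555.97 km

1556 km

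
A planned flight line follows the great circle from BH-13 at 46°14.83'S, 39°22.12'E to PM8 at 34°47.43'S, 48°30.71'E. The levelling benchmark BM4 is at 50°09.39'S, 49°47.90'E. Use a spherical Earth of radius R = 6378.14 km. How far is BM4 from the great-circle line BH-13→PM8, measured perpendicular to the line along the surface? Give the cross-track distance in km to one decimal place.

886.5 km

BH-13: φ = -46.24717°, λ = +39.36867°
PM8: φ = -34.79050°, λ = +48.51183°
BM4: φ = -50.15650°, λ = +49.79833°
δ₁₃ = central angle BH-13→BM4 = 0.139017 rad  (haversine)
θ₁₃ = bearing BH-13→BM4 = 123.175°,  θ₁₂ = bearing BH-13→PM8 = 34.330°
dₓₜ = R·arcsin(sin δ₁₃ · sin(θ₁₃ − θ₁₂)) = 6378.14·arcsin(0.13857·sin(88.845°)) = 886.487 km
|dₓₜ| = 886.487 km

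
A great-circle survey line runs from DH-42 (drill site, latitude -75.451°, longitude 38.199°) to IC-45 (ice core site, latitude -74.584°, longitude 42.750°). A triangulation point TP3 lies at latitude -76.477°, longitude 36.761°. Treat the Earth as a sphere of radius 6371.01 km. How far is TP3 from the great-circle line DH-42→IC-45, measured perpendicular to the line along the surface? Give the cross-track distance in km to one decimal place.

73.8 km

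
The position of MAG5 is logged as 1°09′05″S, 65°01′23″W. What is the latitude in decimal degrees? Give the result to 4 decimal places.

1° + 9′/60 + 5″/3600 = 1 + 0.15000 + 0.00139 = 1.1514°

1.1514°S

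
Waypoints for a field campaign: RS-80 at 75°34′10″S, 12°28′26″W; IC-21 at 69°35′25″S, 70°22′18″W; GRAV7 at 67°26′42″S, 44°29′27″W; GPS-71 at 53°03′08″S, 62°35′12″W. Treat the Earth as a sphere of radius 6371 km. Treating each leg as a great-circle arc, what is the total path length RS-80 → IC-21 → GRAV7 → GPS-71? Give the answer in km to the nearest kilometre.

RS-80: φ = -75.56944°, λ = -12.47389°
IC-21: φ = -69.59028°, λ = -70.37167°
GRAV7: φ = -67.44500°, λ = -44.49083°
GPS-71: φ = -53.05222°, λ = -62.58667°
RS-80→IC-21: c = 0.305028 rad, d = 1943.34 km
IC-21→GRAV7: c = 0.168227 rad, d = 1071.77 km
GRAV7→GPS-71: c = 0.293592 rad, d = 1870.47 km
Total = 1943.34 + 1071.77 + 1870.47 = 4885.58 km

4886 km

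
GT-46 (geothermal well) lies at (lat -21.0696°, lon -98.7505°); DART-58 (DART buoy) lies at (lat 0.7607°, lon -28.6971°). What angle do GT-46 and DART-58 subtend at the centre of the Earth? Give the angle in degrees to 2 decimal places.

71.73°

Δφ = 21.8303°,  Δλ = 70.0534°
a = sin²(Δφ/2) + cos φ₁ cos φ₂ sin²(Δλ/2) = 0.343232
c = 2·arcsin(√a) = 1.251882 rad = 71.7276°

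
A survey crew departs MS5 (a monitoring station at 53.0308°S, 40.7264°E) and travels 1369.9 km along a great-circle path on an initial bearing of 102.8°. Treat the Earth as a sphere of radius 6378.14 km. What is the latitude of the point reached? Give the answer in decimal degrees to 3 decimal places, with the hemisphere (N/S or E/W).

δ = d/R = 1369.9/6378.14 = 0.214780 rad
φ₂ = arcsin(sin φ₁ cos δ + cos φ₁ sin δ cos θ)
   = arcsin(-0.79896·0.97702 + 0.60139·0.21313·-0.22155) = -53.99819°
λ₂ = λ₁ + atan2(sin θ sin δ cos φ₁, cos δ − sin φ₁ sin φ₂) = 61.43266°

53.998°S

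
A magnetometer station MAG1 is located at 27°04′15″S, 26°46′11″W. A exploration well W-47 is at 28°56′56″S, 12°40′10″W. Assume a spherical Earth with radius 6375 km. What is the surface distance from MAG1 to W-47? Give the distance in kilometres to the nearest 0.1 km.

1399.9 km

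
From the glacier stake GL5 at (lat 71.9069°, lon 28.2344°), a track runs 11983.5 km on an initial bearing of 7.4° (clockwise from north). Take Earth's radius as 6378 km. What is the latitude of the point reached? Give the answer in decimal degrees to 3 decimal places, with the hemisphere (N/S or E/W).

0.300°N

δ = d/R = 11983.5/6378 = 1.878881 rad
φ₂ = arcsin(sin φ₁ cos δ + cos φ₁ sin δ cos θ)
   = arcsin(0.95055·-0.30323 + 0.31056·0.95292·0.99167) = 0.29995°
λ₂ = λ₁ + atan2(sin θ sin δ cos φ₁, cos δ − sin φ₁ sin φ₂) = -158.81546°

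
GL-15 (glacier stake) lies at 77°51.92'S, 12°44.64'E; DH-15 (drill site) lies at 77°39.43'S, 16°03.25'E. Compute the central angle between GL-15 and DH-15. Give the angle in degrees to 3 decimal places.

0.732°

GL-15: φ = -77.86533°, λ = +12.74400°
DH-15: φ = -77.65717°, λ = +16.05417°
Δφ = 0.2082°,  Δλ = 3.3102°
a = sin²(Δφ/2) + cos φ₁ cos φ₂ sin²(Δλ/2) = 0.000041
c = 2·arcsin(√a) = 0.012773 rad = 0.7318°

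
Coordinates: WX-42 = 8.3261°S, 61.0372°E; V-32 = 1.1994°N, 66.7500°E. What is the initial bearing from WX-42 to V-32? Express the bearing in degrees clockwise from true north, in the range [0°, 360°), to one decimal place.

31.1°

Δλ = 5.7128°
y = sin Δλ · cos φ₂ = 0.099520
x = cos φ₁ sin φ₂ − sin φ₁ cos φ₂ cos Δλ = 0.164767
θ = atan2(y, x) = 31.1321° → 31.1321° (mod 360°)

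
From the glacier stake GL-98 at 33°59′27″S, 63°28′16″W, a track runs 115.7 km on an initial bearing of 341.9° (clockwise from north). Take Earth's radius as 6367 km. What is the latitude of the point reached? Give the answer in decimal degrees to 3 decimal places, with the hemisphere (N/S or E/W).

33.001°S

GL-98: φ = -33.99083°, λ = -63.47111°
δ = d/R = 115.7/6367 = 0.018172 rad
φ₂ = arcsin(sin φ₁ cos δ + cos φ₁ sin δ cos θ)
   = arcsin(-0.55906·0.99983 + 0.82913·0.01817·0.95052) = -33.00058°
λ₂ = λ₁ + atan2(sin θ sin δ cos φ₁, cos δ − sin φ₁ sin φ₂) = -63.85679°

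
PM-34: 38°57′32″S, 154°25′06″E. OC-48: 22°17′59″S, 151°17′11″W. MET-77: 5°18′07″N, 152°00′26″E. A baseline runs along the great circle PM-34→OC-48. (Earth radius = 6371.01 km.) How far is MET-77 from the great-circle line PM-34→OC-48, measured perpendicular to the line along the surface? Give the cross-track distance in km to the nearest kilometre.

PM-34: φ = -38.95889°, λ = +154.41833°
OC-48: φ = -22.29972°, λ = -151.28639°
MET-77: φ = +5.30194°, λ = +152.00722°
δ₁₃ = central angle PM-34→MET-77 = 0.773479 rad  (haversine)
θ₁₃ = bearing PM-34→MET-77 = 356.563°,  θ₁₂ = bearing PM-34→OC-48 = 86.614°
dₓₜ = R·arcsin(sin δ₁₃ · sin(θ₁₃ − θ₁₂)) = 6371.01·arcsin(0.69863·sin(269.948°)) = -4927.839 km
|dₓₜ| = 4927.839 km

4928 km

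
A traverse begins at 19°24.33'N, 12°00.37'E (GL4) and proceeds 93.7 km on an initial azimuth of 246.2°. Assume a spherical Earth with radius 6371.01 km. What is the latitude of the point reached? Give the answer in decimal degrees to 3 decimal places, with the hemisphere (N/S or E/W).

GL4: φ = +19.40550°, λ = +12.00617°
δ = d/R = 93.7/6371.01 = 0.014707 rad
φ₂ = arcsin(sin φ₁ cos δ + cos φ₁ sin δ cos θ)
   = arcsin(0.33225·0.99989 + 0.94319·0.01471·-0.40355) = 19.06363°
λ₂ = λ₁ + atan2(sin θ sin δ cos φ₁, cos δ − sin φ₁ sin φ₂) = 11.19043°

19.064°N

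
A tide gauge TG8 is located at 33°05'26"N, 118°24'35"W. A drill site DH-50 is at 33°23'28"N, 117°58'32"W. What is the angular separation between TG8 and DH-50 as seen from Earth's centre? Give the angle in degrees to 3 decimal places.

TG8: φ = +33.09056°, λ = -118.40972°
DH-50: φ = +33.39111°, λ = -117.97556°
Δφ = 0.3006°,  Δλ = 0.4342°
a = sin²(Δφ/2) + cos φ₁ cos φ₂ sin²(Δλ/2) = 0.000017
c = 2·arcsin(√a) = 0.008227 rad = 0.4714°

0.471°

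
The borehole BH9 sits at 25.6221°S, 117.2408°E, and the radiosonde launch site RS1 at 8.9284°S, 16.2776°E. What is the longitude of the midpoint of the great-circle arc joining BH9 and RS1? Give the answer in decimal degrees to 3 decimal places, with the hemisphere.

63.593°E

Bx = cos φ₂ cos Δλ = -0.187874,  By = cos φ₂ sin Δλ = -0.969854
φₘ = atan2(sin φ₁ + sin φ₂, √((cos φ₁ + Bx)² + By²)) = -26.01163°
λₘ = λ₁ + atan2(By, cos φ₁ + Bx) = 63.59308°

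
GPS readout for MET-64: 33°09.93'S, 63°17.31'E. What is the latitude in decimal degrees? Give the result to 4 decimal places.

33.1655°S

33° + 9.93′/60 = 33 + 0.16550 = 33.1655°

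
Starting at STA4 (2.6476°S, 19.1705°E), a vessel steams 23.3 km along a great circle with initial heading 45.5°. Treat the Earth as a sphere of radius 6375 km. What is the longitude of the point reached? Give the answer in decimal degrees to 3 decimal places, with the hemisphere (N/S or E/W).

δ = d/R = 23.3/6375 = 0.003655 rad
φ₂ = arcsin(sin φ₁ cos δ + cos φ₁ sin δ cos θ)
   = arcsin(-0.04619·0.99999 + 0.99893·0.00365·0.70091) = -2.50081°
λ₂ = λ₁ + atan2(sin θ sin δ cos φ₁, cos δ − sin φ₁ sin φ₂) = 19.32000°

19.320°E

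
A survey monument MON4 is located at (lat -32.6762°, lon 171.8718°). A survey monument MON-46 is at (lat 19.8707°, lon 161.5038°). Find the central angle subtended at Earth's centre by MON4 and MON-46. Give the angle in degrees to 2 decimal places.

Δφ = 52.5469°,  Δλ = -10.3680°
a = sin²(Δφ/2) + cos φ₁ cos φ₂ sin²(Δλ/2) = 0.202407
c = 2·arcsin(√a) = 0.933299 rad = 53.4741°

53.47°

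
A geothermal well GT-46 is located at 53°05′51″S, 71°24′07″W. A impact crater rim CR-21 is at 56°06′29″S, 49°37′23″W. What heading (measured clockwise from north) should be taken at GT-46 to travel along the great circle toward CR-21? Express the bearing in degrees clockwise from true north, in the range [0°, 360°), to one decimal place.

112.2°

GT-46: φ = -53.09750°, λ = -71.40194°
CR-21: φ = -56.10806°, λ = -49.62306°
Δλ = 21.7789°
y = sin Δλ · cos φ₂ = 0.206894
x = cos φ₁ sin φ₂ − sin φ₁ cos φ₂ cos Δλ = -0.084348
θ = atan2(y, x) = 112.1800° → 112.1800° (mod 360°)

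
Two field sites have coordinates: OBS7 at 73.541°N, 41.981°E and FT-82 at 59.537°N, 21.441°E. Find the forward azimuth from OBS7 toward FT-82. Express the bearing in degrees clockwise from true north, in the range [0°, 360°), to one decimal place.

220.1°

Δλ = -20.5400°
y = sin Δλ · cos φ₂ = -0.177880
x = cos φ₁ sin φ₂ − sin φ₁ cos φ₂ cos Δλ = -0.211080
θ = atan2(y, x) = -139.8787° → 220.1213° (mod 360°)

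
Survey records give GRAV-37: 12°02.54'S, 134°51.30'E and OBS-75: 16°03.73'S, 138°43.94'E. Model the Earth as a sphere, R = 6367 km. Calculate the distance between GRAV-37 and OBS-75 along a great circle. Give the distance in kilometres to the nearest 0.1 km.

GRAV-37: φ = -12.04233°, λ = +134.85500°
OBS-75: φ = -16.06217°, λ = +138.73233°
Δφ = -4.0198°,  Δλ = 3.8773°
a = sin²(Δφ/2) + cos φ₁ cos φ₂ sin²(Δλ/2) = 0.002306
c = 2·arcsin(√a) = 0.096071 rad = 5.5045°
d = R·c = 6367 × 0.096071 = 611.7 km

611.7 km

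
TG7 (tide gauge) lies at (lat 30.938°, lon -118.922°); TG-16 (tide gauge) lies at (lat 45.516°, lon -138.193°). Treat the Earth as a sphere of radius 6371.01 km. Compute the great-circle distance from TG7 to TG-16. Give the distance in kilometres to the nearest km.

Δφ = 14.5780°,  Δλ = -19.2710°
a = sin²(Δφ/2) + cos φ₁ cos φ₂ sin²(Δλ/2) = 0.032935
c = 2·arcsin(√a) = 0.364983 rad = 20.9120°
d = R·c = 6371.01 × 0.364983 = 2325.3 km

2325 km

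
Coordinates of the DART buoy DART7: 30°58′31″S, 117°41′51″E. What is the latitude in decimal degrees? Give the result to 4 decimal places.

30.9753°S

30° + 58′/60 + 31″/3600 = 30 + 0.96667 + 0.00861 = 30.9753°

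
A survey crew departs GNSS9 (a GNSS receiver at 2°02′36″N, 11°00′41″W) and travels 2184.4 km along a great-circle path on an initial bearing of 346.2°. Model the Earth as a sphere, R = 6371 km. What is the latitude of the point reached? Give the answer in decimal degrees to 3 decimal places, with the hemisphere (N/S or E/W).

GNSS9: φ = +2.04333°, λ = -11.01139°
δ = d/R = 2184.4/6371 = 0.342866 rad
φ₂ = arcsin(sin φ₁ cos δ + cos φ₁ sin δ cos θ)
   = arcsin(0.03566·0.94179 + 0.99936·0.33619·0.97113) = 21.09135°
λ₂ = λ₁ + atan2(sin θ sin δ cos φ₁, cos δ − sin φ₁ sin φ₂) = -15.94204°

21.091°N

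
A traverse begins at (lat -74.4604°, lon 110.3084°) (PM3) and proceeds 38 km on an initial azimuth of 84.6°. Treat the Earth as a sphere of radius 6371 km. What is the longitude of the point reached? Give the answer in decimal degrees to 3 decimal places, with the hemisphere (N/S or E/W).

δ = d/R = 38/6371 = 0.005965 rad
φ₂ = arcsin(sin φ₁ cos δ + cos φ₁ sin δ cos θ)
   = arcsin(-0.96345·0.99998 + 0.26790·0.00596·0.09411) = -74.42461°
λ₂ = λ₁ + atan2(sin θ sin δ cos φ₁, cos δ − sin φ₁ sin φ₂) = 111.57560°

111.576°E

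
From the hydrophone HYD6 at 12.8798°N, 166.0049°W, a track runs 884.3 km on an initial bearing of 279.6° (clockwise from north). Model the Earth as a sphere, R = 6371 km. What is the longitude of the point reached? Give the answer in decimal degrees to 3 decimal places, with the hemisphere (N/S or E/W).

174.090°W

δ = d/R = 884.3/6371 = 0.138801 rad
φ₂ = arcsin(sin φ₁ cos δ + cos φ₁ sin δ cos θ)
   = arcsin(0.22291·0.99038 + 0.97484·0.13836·0.16677) = 14.07876°
λ₂ = λ₁ + atan2(sin θ sin δ cos φ₁, cos δ − sin φ₁ sin φ₂) = -174.08993°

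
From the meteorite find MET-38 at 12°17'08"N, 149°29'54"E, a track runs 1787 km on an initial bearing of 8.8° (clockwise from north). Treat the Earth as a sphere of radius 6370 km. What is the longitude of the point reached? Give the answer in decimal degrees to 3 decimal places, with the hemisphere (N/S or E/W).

152.252°E

MET-38: φ = +12.28556°, λ = +149.49833°
δ = d/R = 1787/6370 = 0.280534 rad
φ₂ = arcsin(sin φ₁ cos δ + cos φ₁ sin δ cos θ)
   = arcsin(0.21278·0.96091 + 0.97710·0.27687·0.98823) = 28.15181°
λ₂ = λ₁ + atan2(sin θ sin δ cos φ₁, cos δ − sin φ₁ sin φ₂) = 152.25189°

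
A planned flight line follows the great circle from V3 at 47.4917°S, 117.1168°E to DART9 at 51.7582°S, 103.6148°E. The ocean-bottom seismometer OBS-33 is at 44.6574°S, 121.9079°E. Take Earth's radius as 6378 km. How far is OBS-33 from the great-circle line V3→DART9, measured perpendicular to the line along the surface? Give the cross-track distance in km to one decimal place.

64.7 km

δ₁₃ = central angle V3→OBS-33 = 0.076212 rad  (haversine)
θ₁₃ = bearing V3→OBS-33 = 51.290°,  θ₁₂ = bearing V3→DART9 = 238.950°
dₓₜ = R·arcsin(sin δ₁₃ · sin(θ₁₃ − θ₁₂)) = 6378·arcsin(0.07614·sin(-187.661°)) = 64.735 km
|dₓₜ| = 64.735 km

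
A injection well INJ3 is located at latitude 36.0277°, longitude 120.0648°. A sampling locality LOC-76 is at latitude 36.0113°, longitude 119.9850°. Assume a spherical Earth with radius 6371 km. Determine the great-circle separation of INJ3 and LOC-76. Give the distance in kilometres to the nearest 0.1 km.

7.4 km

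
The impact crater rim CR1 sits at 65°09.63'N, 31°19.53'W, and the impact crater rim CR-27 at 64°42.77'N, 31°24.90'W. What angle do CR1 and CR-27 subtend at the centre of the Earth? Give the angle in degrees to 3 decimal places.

CR1: φ = +65.16050°, λ = -31.32550°
CR-27: φ = +64.71283°, λ = -31.41500°
Δφ = -0.4477°,  Δλ = -0.0895°
a = sin²(Δφ/2) + cos φ₁ cos φ₂ sin²(Δλ/2) = 0.000015
c = 2·arcsin(√a) = 0.007841 rad = 0.4493°

0.449°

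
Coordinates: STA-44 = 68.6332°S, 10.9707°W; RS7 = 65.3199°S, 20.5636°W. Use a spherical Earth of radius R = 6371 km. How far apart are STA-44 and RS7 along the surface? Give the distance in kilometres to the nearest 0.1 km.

555.5 km

Δφ = 3.3133°,  Δλ = -9.5929°
a = sin²(Δφ/2) + cos φ₁ cos φ₂ sin²(Δλ/2) = 0.001899
c = 2·arcsin(√a) = 0.087192 rad = 4.9958°
d = R·c = 6371 × 0.087192 = 555.5 km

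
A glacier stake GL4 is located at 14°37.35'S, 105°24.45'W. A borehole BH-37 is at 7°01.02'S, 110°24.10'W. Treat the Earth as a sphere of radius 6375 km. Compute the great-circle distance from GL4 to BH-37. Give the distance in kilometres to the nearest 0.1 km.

1006.7 km

GL4: φ = -14.62250°, λ = -105.40750°
BH-37: φ = -7.01700°, λ = -110.40167°
Δφ = 7.6055°,  Δλ = -4.9942°
a = sin²(Δφ/2) + cos φ₁ cos φ₂ sin²(Δλ/2) = 0.006222
c = 2·arcsin(√a) = 0.157918 rad = 9.0480°
d = R·c = 6375 × 0.157918 = 1006.7 km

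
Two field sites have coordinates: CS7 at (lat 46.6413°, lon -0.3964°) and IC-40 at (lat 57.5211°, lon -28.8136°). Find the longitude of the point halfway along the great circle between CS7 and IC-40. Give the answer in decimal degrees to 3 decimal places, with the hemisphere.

12.832°W

Bx = cos φ₂ cos Δλ = 0.472285,  By = cos φ₂ sin Δλ = -0.255547
φₘ = atan2(sin φ₁ + sin φ₂, √((cos φ₁ + Bx)² + By²)) = 52.92762°
λₘ = λ₁ + atan2(By, cos φ₁ + Bx) = -12.83211°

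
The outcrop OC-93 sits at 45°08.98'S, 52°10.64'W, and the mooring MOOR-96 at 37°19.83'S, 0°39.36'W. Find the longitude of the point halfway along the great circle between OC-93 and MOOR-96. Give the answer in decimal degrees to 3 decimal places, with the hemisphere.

OC-93: φ = -45.14967°, λ = -52.17733°
MOOR-96: φ = -37.33050°, λ = -0.65600°
Bx = cos φ₂ cos Δλ = 0.494761,  By = cos φ₂ sin Δλ = 0.622476
φₘ = atan2(sin φ₁ + sin φ₂, √((cos φ₁ + Bx)² + By²)) = -44.21608°
λₘ = λ₁ + atan2(By, cos φ₁ + Bx) = -24.76058°

24.761°W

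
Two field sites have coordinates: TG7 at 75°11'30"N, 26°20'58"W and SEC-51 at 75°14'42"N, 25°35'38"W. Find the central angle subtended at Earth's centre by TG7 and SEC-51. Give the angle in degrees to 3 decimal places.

0.200°

TG7: φ = +75.19167°, λ = -26.34944°
SEC-51: φ = +75.24500°, λ = -25.59389°
Δφ = 0.0533°,  Δλ = 0.7556°
a = sin²(Δφ/2) + cos φ₁ cos φ₂ sin²(Δλ/2) = 0.000003
c = 2·arcsin(√a) = 0.003491 rad = 0.2000°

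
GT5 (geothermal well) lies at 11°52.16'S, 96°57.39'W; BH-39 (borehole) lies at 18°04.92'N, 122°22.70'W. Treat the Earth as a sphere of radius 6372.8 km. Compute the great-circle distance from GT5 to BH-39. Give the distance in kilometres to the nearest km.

4346 km

GT5: φ = -11.86933°, λ = -96.95650°
BH-39: φ = +18.08200°, λ = -122.37833°
Δφ = 29.9513°,  Δλ = -25.4218°
a = sin²(Δφ/2) + cos φ₁ cos φ₂ sin²(Δλ/2) = 0.111814
c = 2·arcsin(√a) = 0.681908 rad = 39.0704°
d = R·c = 6372.8 × 0.681908 = 4345.7 km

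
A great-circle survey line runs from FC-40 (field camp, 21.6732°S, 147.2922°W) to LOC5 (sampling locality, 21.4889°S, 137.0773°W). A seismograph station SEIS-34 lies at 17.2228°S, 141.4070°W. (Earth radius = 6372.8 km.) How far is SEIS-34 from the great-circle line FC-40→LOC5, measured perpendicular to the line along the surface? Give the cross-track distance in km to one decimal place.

δ₁₃ = central angle FC-40→SEIS-34 = 0.124124 rad  (haversine)
θ₁₃ = bearing FC-40→SEIS-34 = 52.285°,  θ₁₂ = bearing FC-40→LOC5 = 90.774°
dₓₜ = R·arcsin(sin δ₁₃ · sin(θ₁₃ − θ₁₂)) = 6372.8·arcsin(0.12381·sin(-38.490°)) = -491.533 km
|dₓₜ| = 491.533 km

491.5 km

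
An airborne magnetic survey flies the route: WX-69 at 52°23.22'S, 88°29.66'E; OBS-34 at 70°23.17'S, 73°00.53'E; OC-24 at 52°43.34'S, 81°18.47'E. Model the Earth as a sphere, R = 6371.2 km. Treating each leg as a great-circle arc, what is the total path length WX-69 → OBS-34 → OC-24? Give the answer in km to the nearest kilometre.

WX-69: φ = -52.38700°, λ = +88.49433°
OBS-34: φ = -70.38617°, λ = +73.00883°
OC-24: φ = -52.72233°, λ = +81.30783°
WX-69→OBS-34: c = 0.337384 rad, d = 2149.54 km
OBS-34→OC-24: c = 0.315233 rad, d = 2008.41 km
Total = 2149.54 + 2008.41 = 4157.96 km

4158 km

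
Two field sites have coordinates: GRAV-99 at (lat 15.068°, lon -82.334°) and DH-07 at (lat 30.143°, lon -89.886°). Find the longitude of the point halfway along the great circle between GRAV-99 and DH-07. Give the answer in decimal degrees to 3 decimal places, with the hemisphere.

85.902°W

Bx = cos φ₂ cos Δλ = 0.857274,  By = cos φ₂ sin Δλ = -0.113654
φₘ = atan2(sin φ₁ + sin φ₂, √((cos φ₁ + Bx)² + By²)) = 22.64958°
λₘ = λ₁ + atan2(By, cos φ₁ + Bx) = -85.90167°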